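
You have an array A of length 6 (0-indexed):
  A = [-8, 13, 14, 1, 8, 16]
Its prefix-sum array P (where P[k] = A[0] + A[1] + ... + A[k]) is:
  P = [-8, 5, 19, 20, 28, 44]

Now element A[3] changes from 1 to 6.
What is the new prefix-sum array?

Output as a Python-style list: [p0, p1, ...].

Answer: [-8, 5, 19, 25, 33, 49]

Derivation:
Change: A[3] 1 -> 6, delta = 5
P[k] for k < 3: unchanged (A[3] not included)
P[k] for k >= 3: shift by delta = 5
  P[0] = -8 + 0 = -8
  P[1] = 5 + 0 = 5
  P[2] = 19 + 0 = 19
  P[3] = 20 + 5 = 25
  P[4] = 28 + 5 = 33
  P[5] = 44 + 5 = 49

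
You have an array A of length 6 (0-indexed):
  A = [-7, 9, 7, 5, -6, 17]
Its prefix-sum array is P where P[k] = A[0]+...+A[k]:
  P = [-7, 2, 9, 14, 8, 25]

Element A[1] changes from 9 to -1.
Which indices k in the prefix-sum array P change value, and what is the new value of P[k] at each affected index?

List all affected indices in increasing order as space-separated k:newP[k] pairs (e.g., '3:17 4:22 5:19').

Answer: 1:-8 2:-1 3:4 4:-2 5:15

Derivation:
P[k] = A[0] + ... + A[k]
P[k] includes A[1] iff k >= 1
Affected indices: 1, 2, ..., 5; delta = -10
  P[1]: 2 + -10 = -8
  P[2]: 9 + -10 = -1
  P[3]: 14 + -10 = 4
  P[4]: 8 + -10 = -2
  P[5]: 25 + -10 = 15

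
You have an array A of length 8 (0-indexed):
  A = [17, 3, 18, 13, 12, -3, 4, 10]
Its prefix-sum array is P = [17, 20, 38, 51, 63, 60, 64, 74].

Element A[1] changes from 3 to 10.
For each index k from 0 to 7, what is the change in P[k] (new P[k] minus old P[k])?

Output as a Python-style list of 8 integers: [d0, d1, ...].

Answer: [0, 7, 7, 7, 7, 7, 7, 7]

Derivation:
Element change: A[1] 3 -> 10, delta = 7
For k < 1: P[k] unchanged, delta_P[k] = 0
For k >= 1: P[k] shifts by exactly 7
Delta array: [0, 7, 7, 7, 7, 7, 7, 7]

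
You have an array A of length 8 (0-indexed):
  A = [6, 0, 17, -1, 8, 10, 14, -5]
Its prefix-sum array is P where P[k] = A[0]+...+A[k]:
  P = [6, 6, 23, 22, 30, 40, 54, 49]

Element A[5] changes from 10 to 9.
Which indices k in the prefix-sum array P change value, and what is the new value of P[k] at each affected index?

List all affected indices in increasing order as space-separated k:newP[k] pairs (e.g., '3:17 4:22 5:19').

P[k] = A[0] + ... + A[k]
P[k] includes A[5] iff k >= 5
Affected indices: 5, 6, ..., 7; delta = -1
  P[5]: 40 + -1 = 39
  P[6]: 54 + -1 = 53
  P[7]: 49 + -1 = 48

Answer: 5:39 6:53 7:48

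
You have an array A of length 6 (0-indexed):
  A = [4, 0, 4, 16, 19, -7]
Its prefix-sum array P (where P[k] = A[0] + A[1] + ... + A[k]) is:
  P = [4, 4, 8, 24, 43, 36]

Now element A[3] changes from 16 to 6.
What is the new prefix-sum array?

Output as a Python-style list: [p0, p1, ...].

Change: A[3] 16 -> 6, delta = -10
P[k] for k < 3: unchanged (A[3] not included)
P[k] for k >= 3: shift by delta = -10
  P[0] = 4 + 0 = 4
  P[1] = 4 + 0 = 4
  P[2] = 8 + 0 = 8
  P[3] = 24 + -10 = 14
  P[4] = 43 + -10 = 33
  P[5] = 36 + -10 = 26

Answer: [4, 4, 8, 14, 33, 26]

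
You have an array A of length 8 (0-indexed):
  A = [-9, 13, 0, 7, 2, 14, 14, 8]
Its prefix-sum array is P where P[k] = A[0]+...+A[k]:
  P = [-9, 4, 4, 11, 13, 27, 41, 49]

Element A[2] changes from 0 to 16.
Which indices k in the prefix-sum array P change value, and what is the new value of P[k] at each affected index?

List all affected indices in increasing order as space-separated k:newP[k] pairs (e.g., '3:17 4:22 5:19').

P[k] = A[0] + ... + A[k]
P[k] includes A[2] iff k >= 2
Affected indices: 2, 3, ..., 7; delta = 16
  P[2]: 4 + 16 = 20
  P[3]: 11 + 16 = 27
  P[4]: 13 + 16 = 29
  P[5]: 27 + 16 = 43
  P[6]: 41 + 16 = 57
  P[7]: 49 + 16 = 65

Answer: 2:20 3:27 4:29 5:43 6:57 7:65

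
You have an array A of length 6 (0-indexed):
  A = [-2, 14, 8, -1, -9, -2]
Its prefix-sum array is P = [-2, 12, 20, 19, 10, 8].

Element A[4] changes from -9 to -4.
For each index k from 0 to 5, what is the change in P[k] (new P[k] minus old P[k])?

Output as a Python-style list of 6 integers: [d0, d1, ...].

Element change: A[4] -9 -> -4, delta = 5
For k < 4: P[k] unchanged, delta_P[k] = 0
For k >= 4: P[k] shifts by exactly 5
Delta array: [0, 0, 0, 0, 5, 5]

Answer: [0, 0, 0, 0, 5, 5]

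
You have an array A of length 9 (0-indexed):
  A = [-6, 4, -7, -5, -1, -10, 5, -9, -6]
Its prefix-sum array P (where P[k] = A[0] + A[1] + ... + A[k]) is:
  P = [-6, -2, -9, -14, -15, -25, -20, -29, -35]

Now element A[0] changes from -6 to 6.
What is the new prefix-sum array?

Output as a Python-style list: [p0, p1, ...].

Answer: [6, 10, 3, -2, -3, -13, -8, -17, -23]

Derivation:
Change: A[0] -6 -> 6, delta = 12
P[k] for k < 0: unchanged (A[0] not included)
P[k] for k >= 0: shift by delta = 12
  P[0] = -6 + 12 = 6
  P[1] = -2 + 12 = 10
  P[2] = -9 + 12 = 3
  P[3] = -14 + 12 = -2
  P[4] = -15 + 12 = -3
  P[5] = -25 + 12 = -13
  P[6] = -20 + 12 = -8
  P[7] = -29 + 12 = -17
  P[8] = -35 + 12 = -23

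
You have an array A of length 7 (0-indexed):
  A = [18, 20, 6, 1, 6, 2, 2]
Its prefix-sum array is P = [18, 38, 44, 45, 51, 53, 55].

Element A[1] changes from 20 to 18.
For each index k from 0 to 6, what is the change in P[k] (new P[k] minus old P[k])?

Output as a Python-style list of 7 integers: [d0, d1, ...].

Element change: A[1] 20 -> 18, delta = -2
For k < 1: P[k] unchanged, delta_P[k] = 0
For k >= 1: P[k] shifts by exactly -2
Delta array: [0, -2, -2, -2, -2, -2, -2]

Answer: [0, -2, -2, -2, -2, -2, -2]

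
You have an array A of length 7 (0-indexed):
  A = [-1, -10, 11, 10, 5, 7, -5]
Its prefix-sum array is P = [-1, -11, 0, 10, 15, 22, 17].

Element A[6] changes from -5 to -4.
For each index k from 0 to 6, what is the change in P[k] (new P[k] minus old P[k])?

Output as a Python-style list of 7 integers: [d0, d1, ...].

Element change: A[6] -5 -> -4, delta = 1
For k < 6: P[k] unchanged, delta_P[k] = 0
For k >= 6: P[k] shifts by exactly 1
Delta array: [0, 0, 0, 0, 0, 0, 1]

Answer: [0, 0, 0, 0, 0, 0, 1]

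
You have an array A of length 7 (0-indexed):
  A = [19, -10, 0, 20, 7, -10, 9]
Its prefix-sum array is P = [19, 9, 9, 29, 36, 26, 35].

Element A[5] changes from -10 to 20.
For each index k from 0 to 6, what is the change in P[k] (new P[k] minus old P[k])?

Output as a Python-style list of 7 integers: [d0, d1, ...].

Element change: A[5] -10 -> 20, delta = 30
For k < 5: P[k] unchanged, delta_P[k] = 0
For k >= 5: P[k] shifts by exactly 30
Delta array: [0, 0, 0, 0, 0, 30, 30]

Answer: [0, 0, 0, 0, 0, 30, 30]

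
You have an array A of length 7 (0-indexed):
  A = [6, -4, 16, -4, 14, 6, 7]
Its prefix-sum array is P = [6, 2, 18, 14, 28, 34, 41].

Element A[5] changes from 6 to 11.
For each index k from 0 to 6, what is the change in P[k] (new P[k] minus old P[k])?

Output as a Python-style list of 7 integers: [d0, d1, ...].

Answer: [0, 0, 0, 0, 0, 5, 5]

Derivation:
Element change: A[5] 6 -> 11, delta = 5
For k < 5: P[k] unchanged, delta_P[k] = 0
For k >= 5: P[k] shifts by exactly 5
Delta array: [0, 0, 0, 0, 0, 5, 5]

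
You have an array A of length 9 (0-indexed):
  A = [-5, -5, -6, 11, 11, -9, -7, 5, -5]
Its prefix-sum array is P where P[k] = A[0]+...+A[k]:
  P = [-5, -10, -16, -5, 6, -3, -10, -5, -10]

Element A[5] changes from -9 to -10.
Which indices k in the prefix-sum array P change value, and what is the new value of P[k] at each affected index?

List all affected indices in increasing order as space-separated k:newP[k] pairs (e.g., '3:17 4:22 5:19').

Answer: 5:-4 6:-11 7:-6 8:-11

Derivation:
P[k] = A[0] + ... + A[k]
P[k] includes A[5] iff k >= 5
Affected indices: 5, 6, ..., 8; delta = -1
  P[5]: -3 + -1 = -4
  P[6]: -10 + -1 = -11
  P[7]: -5 + -1 = -6
  P[8]: -10 + -1 = -11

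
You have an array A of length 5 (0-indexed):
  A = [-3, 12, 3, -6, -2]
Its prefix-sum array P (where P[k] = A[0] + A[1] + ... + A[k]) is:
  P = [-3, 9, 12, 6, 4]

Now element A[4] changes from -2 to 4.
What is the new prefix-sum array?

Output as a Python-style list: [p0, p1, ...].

Change: A[4] -2 -> 4, delta = 6
P[k] for k < 4: unchanged (A[4] not included)
P[k] for k >= 4: shift by delta = 6
  P[0] = -3 + 0 = -3
  P[1] = 9 + 0 = 9
  P[2] = 12 + 0 = 12
  P[3] = 6 + 0 = 6
  P[4] = 4 + 6 = 10

Answer: [-3, 9, 12, 6, 10]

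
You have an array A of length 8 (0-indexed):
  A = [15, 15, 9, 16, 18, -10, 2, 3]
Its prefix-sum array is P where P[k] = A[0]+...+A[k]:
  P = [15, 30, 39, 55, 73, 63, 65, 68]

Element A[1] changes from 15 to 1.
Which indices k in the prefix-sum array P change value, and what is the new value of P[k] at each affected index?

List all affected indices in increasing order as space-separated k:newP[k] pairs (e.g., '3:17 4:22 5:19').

P[k] = A[0] + ... + A[k]
P[k] includes A[1] iff k >= 1
Affected indices: 1, 2, ..., 7; delta = -14
  P[1]: 30 + -14 = 16
  P[2]: 39 + -14 = 25
  P[3]: 55 + -14 = 41
  P[4]: 73 + -14 = 59
  P[5]: 63 + -14 = 49
  P[6]: 65 + -14 = 51
  P[7]: 68 + -14 = 54

Answer: 1:16 2:25 3:41 4:59 5:49 6:51 7:54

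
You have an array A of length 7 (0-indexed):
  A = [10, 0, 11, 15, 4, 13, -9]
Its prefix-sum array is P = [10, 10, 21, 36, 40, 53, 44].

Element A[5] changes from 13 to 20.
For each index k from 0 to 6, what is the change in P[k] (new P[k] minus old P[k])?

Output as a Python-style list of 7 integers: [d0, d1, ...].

Answer: [0, 0, 0, 0, 0, 7, 7]

Derivation:
Element change: A[5] 13 -> 20, delta = 7
For k < 5: P[k] unchanged, delta_P[k] = 0
For k >= 5: P[k] shifts by exactly 7
Delta array: [0, 0, 0, 0, 0, 7, 7]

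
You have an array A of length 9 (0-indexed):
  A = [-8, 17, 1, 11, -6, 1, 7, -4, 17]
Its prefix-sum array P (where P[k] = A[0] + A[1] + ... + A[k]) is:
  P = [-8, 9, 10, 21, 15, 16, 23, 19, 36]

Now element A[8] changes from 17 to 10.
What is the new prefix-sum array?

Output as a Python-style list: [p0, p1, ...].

Change: A[8] 17 -> 10, delta = -7
P[k] for k < 8: unchanged (A[8] not included)
P[k] for k >= 8: shift by delta = -7
  P[0] = -8 + 0 = -8
  P[1] = 9 + 0 = 9
  P[2] = 10 + 0 = 10
  P[3] = 21 + 0 = 21
  P[4] = 15 + 0 = 15
  P[5] = 16 + 0 = 16
  P[6] = 23 + 0 = 23
  P[7] = 19 + 0 = 19
  P[8] = 36 + -7 = 29

Answer: [-8, 9, 10, 21, 15, 16, 23, 19, 29]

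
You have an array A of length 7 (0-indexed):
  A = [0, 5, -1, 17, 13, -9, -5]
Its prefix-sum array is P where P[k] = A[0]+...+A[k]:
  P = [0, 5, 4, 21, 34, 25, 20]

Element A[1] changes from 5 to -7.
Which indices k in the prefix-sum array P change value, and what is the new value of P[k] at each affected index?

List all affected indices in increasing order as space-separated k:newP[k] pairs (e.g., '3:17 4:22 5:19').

P[k] = A[0] + ... + A[k]
P[k] includes A[1] iff k >= 1
Affected indices: 1, 2, ..., 6; delta = -12
  P[1]: 5 + -12 = -7
  P[2]: 4 + -12 = -8
  P[3]: 21 + -12 = 9
  P[4]: 34 + -12 = 22
  P[5]: 25 + -12 = 13
  P[6]: 20 + -12 = 8

Answer: 1:-7 2:-8 3:9 4:22 5:13 6:8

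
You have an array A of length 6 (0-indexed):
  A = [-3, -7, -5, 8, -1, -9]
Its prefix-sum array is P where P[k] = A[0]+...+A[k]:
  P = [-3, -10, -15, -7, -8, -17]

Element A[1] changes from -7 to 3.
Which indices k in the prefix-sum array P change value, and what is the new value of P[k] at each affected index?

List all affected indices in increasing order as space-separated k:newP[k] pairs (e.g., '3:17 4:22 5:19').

Answer: 1:0 2:-5 3:3 4:2 5:-7

Derivation:
P[k] = A[0] + ... + A[k]
P[k] includes A[1] iff k >= 1
Affected indices: 1, 2, ..., 5; delta = 10
  P[1]: -10 + 10 = 0
  P[2]: -15 + 10 = -5
  P[3]: -7 + 10 = 3
  P[4]: -8 + 10 = 2
  P[5]: -17 + 10 = -7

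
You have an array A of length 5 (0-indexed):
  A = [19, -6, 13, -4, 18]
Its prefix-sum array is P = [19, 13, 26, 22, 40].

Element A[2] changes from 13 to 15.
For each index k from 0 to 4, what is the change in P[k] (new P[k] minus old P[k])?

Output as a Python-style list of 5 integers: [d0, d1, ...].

Answer: [0, 0, 2, 2, 2]

Derivation:
Element change: A[2] 13 -> 15, delta = 2
For k < 2: P[k] unchanged, delta_P[k] = 0
For k >= 2: P[k] shifts by exactly 2
Delta array: [0, 0, 2, 2, 2]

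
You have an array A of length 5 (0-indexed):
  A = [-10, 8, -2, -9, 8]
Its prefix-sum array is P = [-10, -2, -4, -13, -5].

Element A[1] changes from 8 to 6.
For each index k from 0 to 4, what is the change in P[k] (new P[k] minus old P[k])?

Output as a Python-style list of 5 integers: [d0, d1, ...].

Answer: [0, -2, -2, -2, -2]

Derivation:
Element change: A[1] 8 -> 6, delta = -2
For k < 1: P[k] unchanged, delta_P[k] = 0
For k >= 1: P[k] shifts by exactly -2
Delta array: [0, -2, -2, -2, -2]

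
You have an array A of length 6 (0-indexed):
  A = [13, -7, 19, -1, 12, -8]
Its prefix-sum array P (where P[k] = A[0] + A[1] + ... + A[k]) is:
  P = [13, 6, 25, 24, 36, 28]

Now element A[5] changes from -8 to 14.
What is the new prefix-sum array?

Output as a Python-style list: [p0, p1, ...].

Change: A[5] -8 -> 14, delta = 22
P[k] for k < 5: unchanged (A[5] not included)
P[k] for k >= 5: shift by delta = 22
  P[0] = 13 + 0 = 13
  P[1] = 6 + 0 = 6
  P[2] = 25 + 0 = 25
  P[3] = 24 + 0 = 24
  P[4] = 36 + 0 = 36
  P[5] = 28 + 22 = 50

Answer: [13, 6, 25, 24, 36, 50]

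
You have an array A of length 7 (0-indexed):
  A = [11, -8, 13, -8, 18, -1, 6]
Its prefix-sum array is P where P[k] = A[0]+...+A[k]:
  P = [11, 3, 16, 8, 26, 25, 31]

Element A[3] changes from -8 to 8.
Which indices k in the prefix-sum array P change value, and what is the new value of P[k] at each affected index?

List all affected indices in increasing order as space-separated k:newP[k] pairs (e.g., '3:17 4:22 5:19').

P[k] = A[0] + ... + A[k]
P[k] includes A[3] iff k >= 3
Affected indices: 3, 4, ..., 6; delta = 16
  P[3]: 8 + 16 = 24
  P[4]: 26 + 16 = 42
  P[5]: 25 + 16 = 41
  P[6]: 31 + 16 = 47

Answer: 3:24 4:42 5:41 6:47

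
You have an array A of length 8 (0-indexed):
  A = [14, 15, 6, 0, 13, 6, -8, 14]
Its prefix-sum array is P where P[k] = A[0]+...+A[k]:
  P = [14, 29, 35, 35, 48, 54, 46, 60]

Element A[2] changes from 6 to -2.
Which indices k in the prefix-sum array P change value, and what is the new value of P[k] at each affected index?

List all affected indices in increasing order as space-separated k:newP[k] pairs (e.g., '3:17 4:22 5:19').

P[k] = A[0] + ... + A[k]
P[k] includes A[2] iff k >= 2
Affected indices: 2, 3, ..., 7; delta = -8
  P[2]: 35 + -8 = 27
  P[3]: 35 + -8 = 27
  P[4]: 48 + -8 = 40
  P[5]: 54 + -8 = 46
  P[6]: 46 + -8 = 38
  P[7]: 60 + -8 = 52

Answer: 2:27 3:27 4:40 5:46 6:38 7:52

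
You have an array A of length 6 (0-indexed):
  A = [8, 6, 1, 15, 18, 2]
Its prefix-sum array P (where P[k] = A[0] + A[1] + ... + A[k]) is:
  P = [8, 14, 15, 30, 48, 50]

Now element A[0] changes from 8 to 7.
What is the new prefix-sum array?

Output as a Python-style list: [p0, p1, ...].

Change: A[0] 8 -> 7, delta = -1
P[k] for k < 0: unchanged (A[0] not included)
P[k] for k >= 0: shift by delta = -1
  P[0] = 8 + -1 = 7
  P[1] = 14 + -1 = 13
  P[2] = 15 + -1 = 14
  P[3] = 30 + -1 = 29
  P[4] = 48 + -1 = 47
  P[5] = 50 + -1 = 49

Answer: [7, 13, 14, 29, 47, 49]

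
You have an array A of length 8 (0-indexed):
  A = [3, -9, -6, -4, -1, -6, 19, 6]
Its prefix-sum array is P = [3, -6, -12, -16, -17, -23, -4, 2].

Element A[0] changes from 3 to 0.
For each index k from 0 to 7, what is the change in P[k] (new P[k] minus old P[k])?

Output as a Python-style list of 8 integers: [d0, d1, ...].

Answer: [-3, -3, -3, -3, -3, -3, -3, -3]

Derivation:
Element change: A[0] 3 -> 0, delta = -3
For k < 0: P[k] unchanged, delta_P[k] = 0
For k >= 0: P[k] shifts by exactly -3
Delta array: [-3, -3, -3, -3, -3, -3, -3, -3]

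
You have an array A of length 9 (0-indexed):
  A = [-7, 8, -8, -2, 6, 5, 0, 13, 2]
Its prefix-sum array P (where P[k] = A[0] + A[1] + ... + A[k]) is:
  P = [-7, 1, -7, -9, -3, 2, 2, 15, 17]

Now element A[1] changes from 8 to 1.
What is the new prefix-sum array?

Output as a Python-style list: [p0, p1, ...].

Answer: [-7, -6, -14, -16, -10, -5, -5, 8, 10]

Derivation:
Change: A[1] 8 -> 1, delta = -7
P[k] for k < 1: unchanged (A[1] not included)
P[k] for k >= 1: shift by delta = -7
  P[0] = -7 + 0 = -7
  P[1] = 1 + -7 = -6
  P[2] = -7 + -7 = -14
  P[3] = -9 + -7 = -16
  P[4] = -3 + -7 = -10
  P[5] = 2 + -7 = -5
  P[6] = 2 + -7 = -5
  P[7] = 15 + -7 = 8
  P[8] = 17 + -7 = 10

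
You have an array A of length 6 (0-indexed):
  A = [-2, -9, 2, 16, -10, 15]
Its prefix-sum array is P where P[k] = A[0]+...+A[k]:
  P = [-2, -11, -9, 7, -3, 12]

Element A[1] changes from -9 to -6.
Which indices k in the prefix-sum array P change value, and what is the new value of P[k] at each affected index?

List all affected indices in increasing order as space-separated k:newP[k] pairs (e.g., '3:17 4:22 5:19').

Answer: 1:-8 2:-6 3:10 4:0 5:15

Derivation:
P[k] = A[0] + ... + A[k]
P[k] includes A[1] iff k >= 1
Affected indices: 1, 2, ..., 5; delta = 3
  P[1]: -11 + 3 = -8
  P[2]: -9 + 3 = -6
  P[3]: 7 + 3 = 10
  P[4]: -3 + 3 = 0
  P[5]: 12 + 3 = 15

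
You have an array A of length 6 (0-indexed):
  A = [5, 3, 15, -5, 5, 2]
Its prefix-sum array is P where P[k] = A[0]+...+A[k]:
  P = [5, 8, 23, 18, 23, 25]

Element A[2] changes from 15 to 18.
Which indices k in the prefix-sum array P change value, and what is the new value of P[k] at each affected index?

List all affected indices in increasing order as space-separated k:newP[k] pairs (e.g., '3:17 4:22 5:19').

P[k] = A[0] + ... + A[k]
P[k] includes A[2] iff k >= 2
Affected indices: 2, 3, ..., 5; delta = 3
  P[2]: 23 + 3 = 26
  P[3]: 18 + 3 = 21
  P[4]: 23 + 3 = 26
  P[5]: 25 + 3 = 28

Answer: 2:26 3:21 4:26 5:28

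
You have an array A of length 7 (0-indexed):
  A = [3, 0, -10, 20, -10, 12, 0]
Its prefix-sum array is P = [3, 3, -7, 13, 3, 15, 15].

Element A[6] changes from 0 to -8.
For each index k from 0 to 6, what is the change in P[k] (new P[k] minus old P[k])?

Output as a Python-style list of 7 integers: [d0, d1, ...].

Element change: A[6] 0 -> -8, delta = -8
For k < 6: P[k] unchanged, delta_P[k] = 0
For k >= 6: P[k] shifts by exactly -8
Delta array: [0, 0, 0, 0, 0, 0, -8]

Answer: [0, 0, 0, 0, 0, 0, -8]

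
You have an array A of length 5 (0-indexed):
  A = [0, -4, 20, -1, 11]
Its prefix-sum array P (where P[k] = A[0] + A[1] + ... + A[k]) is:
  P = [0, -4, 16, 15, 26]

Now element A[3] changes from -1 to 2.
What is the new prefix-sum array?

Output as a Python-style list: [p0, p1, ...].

Answer: [0, -4, 16, 18, 29]

Derivation:
Change: A[3] -1 -> 2, delta = 3
P[k] for k < 3: unchanged (A[3] not included)
P[k] for k >= 3: shift by delta = 3
  P[0] = 0 + 0 = 0
  P[1] = -4 + 0 = -4
  P[2] = 16 + 0 = 16
  P[3] = 15 + 3 = 18
  P[4] = 26 + 3 = 29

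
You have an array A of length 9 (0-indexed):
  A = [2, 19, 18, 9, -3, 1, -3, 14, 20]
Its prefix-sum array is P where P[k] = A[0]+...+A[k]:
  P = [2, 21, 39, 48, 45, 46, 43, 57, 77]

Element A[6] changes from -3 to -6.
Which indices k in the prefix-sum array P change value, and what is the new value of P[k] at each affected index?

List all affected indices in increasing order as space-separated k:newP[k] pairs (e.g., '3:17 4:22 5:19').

P[k] = A[0] + ... + A[k]
P[k] includes A[6] iff k >= 6
Affected indices: 6, 7, ..., 8; delta = -3
  P[6]: 43 + -3 = 40
  P[7]: 57 + -3 = 54
  P[8]: 77 + -3 = 74

Answer: 6:40 7:54 8:74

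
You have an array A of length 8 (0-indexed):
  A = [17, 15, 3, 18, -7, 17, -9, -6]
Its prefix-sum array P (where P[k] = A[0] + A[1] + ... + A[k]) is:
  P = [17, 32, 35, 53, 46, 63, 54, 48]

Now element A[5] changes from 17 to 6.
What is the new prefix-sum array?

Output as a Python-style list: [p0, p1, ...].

Answer: [17, 32, 35, 53, 46, 52, 43, 37]

Derivation:
Change: A[5] 17 -> 6, delta = -11
P[k] for k < 5: unchanged (A[5] not included)
P[k] for k >= 5: shift by delta = -11
  P[0] = 17 + 0 = 17
  P[1] = 32 + 0 = 32
  P[2] = 35 + 0 = 35
  P[3] = 53 + 0 = 53
  P[4] = 46 + 0 = 46
  P[5] = 63 + -11 = 52
  P[6] = 54 + -11 = 43
  P[7] = 48 + -11 = 37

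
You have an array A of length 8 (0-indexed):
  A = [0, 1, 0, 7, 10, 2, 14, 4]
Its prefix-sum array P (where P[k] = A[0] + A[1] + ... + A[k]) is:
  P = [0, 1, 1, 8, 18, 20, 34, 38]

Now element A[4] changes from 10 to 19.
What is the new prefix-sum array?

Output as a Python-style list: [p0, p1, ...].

Answer: [0, 1, 1, 8, 27, 29, 43, 47]

Derivation:
Change: A[4] 10 -> 19, delta = 9
P[k] for k < 4: unchanged (A[4] not included)
P[k] for k >= 4: shift by delta = 9
  P[0] = 0 + 0 = 0
  P[1] = 1 + 0 = 1
  P[2] = 1 + 0 = 1
  P[3] = 8 + 0 = 8
  P[4] = 18 + 9 = 27
  P[5] = 20 + 9 = 29
  P[6] = 34 + 9 = 43
  P[7] = 38 + 9 = 47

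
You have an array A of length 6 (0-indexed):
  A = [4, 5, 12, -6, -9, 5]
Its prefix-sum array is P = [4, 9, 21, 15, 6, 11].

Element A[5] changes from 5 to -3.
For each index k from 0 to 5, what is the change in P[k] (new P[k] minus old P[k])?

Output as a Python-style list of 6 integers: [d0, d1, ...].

Element change: A[5] 5 -> -3, delta = -8
For k < 5: P[k] unchanged, delta_P[k] = 0
For k >= 5: P[k] shifts by exactly -8
Delta array: [0, 0, 0, 0, 0, -8]

Answer: [0, 0, 0, 0, 0, -8]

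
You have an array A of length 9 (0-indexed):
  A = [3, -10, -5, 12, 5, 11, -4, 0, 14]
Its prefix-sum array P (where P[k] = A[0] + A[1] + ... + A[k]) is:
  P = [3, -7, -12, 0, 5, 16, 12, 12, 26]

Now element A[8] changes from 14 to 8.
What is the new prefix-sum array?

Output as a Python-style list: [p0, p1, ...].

Answer: [3, -7, -12, 0, 5, 16, 12, 12, 20]

Derivation:
Change: A[8] 14 -> 8, delta = -6
P[k] for k < 8: unchanged (A[8] not included)
P[k] for k >= 8: shift by delta = -6
  P[0] = 3 + 0 = 3
  P[1] = -7 + 0 = -7
  P[2] = -12 + 0 = -12
  P[3] = 0 + 0 = 0
  P[4] = 5 + 0 = 5
  P[5] = 16 + 0 = 16
  P[6] = 12 + 0 = 12
  P[7] = 12 + 0 = 12
  P[8] = 26 + -6 = 20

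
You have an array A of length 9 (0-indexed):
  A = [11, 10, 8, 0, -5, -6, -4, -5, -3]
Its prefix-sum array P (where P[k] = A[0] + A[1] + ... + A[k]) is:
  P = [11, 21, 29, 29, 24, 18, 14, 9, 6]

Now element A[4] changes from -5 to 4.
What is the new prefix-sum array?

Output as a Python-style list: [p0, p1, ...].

Answer: [11, 21, 29, 29, 33, 27, 23, 18, 15]

Derivation:
Change: A[4] -5 -> 4, delta = 9
P[k] for k < 4: unchanged (A[4] not included)
P[k] for k >= 4: shift by delta = 9
  P[0] = 11 + 0 = 11
  P[1] = 21 + 0 = 21
  P[2] = 29 + 0 = 29
  P[3] = 29 + 0 = 29
  P[4] = 24 + 9 = 33
  P[5] = 18 + 9 = 27
  P[6] = 14 + 9 = 23
  P[7] = 9 + 9 = 18
  P[8] = 6 + 9 = 15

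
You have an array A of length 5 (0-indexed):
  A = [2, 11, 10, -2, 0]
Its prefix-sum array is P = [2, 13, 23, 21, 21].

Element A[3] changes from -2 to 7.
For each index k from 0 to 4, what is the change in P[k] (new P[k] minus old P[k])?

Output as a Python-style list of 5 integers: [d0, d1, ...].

Element change: A[3] -2 -> 7, delta = 9
For k < 3: P[k] unchanged, delta_P[k] = 0
For k >= 3: P[k] shifts by exactly 9
Delta array: [0, 0, 0, 9, 9]

Answer: [0, 0, 0, 9, 9]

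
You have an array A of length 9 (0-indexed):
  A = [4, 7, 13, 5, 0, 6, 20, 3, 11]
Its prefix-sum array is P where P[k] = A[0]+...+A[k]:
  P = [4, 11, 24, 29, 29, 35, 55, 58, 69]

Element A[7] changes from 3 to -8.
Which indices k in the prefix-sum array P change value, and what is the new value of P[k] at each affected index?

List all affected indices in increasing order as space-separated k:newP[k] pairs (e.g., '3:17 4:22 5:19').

Answer: 7:47 8:58

Derivation:
P[k] = A[0] + ... + A[k]
P[k] includes A[7] iff k >= 7
Affected indices: 7, 8, ..., 8; delta = -11
  P[7]: 58 + -11 = 47
  P[8]: 69 + -11 = 58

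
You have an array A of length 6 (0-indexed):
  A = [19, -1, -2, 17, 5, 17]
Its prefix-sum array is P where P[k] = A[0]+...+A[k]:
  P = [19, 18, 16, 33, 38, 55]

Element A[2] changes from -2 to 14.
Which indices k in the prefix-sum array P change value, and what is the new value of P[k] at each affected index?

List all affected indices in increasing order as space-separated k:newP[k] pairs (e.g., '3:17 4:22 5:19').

P[k] = A[0] + ... + A[k]
P[k] includes A[2] iff k >= 2
Affected indices: 2, 3, ..., 5; delta = 16
  P[2]: 16 + 16 = 32
  P[3]: 33 + 16 = 49
  P[4]: 38 + 16 = 54
  P[5]: 55 + 16 = 71

Answer: 2:32 3:49 4:54 5:71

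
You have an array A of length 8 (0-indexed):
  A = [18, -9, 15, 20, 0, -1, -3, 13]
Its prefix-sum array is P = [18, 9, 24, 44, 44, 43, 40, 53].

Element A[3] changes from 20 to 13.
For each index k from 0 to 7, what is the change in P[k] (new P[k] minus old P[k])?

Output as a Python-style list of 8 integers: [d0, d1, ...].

Answer: [0, 0, 0, -7, -7, -7, -7, -7]

Derivation:
Element change: A[3] 20 -> 13, delta = -7
For k < 3: P[k] unchanged, delta_P[k] = 0
For k >= 3: P[k] shifts by exactly -7
Delta array: [0, 0, 0, -7, -7, -7, -7, -7]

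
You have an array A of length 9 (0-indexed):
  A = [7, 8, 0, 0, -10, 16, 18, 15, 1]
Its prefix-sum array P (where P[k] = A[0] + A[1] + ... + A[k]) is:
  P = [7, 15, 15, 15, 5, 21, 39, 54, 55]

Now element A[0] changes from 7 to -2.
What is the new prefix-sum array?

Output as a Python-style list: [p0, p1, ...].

Answer: [-2, 6, 6, 6, -4, 12, 30, 45, 46]

Derivation:
Change: A[0] 7 -> -2, delta = -9
P[k] for k < 0: unchanged (A[0] not included)
P[k] for k >= 0: shift by delta = -9
  P[0] = 7 + -9 = -2
  P[1] = 15 + -9 = 6
  P[2] = 15 + -9 = 6
  P[3] = 15 + -9 = 6
  P[4] = 5 + -9 = -4
  P[5] = 21 + -9 = 12
  P[6] = 39 + -9 = 30
  P[7] = 54 + -9 = 45
  P[8] = 55 + -9 = 46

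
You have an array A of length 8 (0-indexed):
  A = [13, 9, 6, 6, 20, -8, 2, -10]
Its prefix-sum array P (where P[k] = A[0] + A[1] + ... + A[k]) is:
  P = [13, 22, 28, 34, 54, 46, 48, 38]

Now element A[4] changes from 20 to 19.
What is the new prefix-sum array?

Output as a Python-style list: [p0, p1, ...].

Change: A[4] 20 -> 19, delta = -1
P[k] for k < 4: unchanged (A[4] not included)
P[k] for k >= 4: shift by delta = -1
  P[0] = 13 + 0 = 13
  P[1] = 22 + 0 = 22
  P[2] = 28 + 0 = 28
  P[3] = 34 + 0 = 34
  P[4] = 54 + -1 = 53
  P[5] = 46 + -1 = 45
  P[6] = 48 + -1 = 47
  P[7] = 38 + -1 = 37

Answer: [13, 22, 28, 34, 53, 45, 47, 37]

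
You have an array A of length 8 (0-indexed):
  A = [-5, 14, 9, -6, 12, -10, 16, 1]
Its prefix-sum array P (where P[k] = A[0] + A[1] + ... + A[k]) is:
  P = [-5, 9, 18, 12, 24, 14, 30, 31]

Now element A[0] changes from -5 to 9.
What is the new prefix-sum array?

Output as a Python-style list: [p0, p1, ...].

Answer: [9, 23, 32, 26, 38, 28, 44, 45]

Derivation:
Change: A[0] -5 -> 9, delta = 14
P[k] for k < 0: unchanged (A[0] not included)
P[k] for k >= 0: shift by delta = 14
  P[0] = -5 + 14 = 9
  P[1] = 9 + 14 = 23
  P[2] = 18 + 14 = 32
  P[3] = 12 + 14 = 26
  P[4] = 24 + 14 = 38
  P[5] = 14 + 14 = 28
  P[6] = 30 + 14 = 44
  P[7] = 31 + 14 = 45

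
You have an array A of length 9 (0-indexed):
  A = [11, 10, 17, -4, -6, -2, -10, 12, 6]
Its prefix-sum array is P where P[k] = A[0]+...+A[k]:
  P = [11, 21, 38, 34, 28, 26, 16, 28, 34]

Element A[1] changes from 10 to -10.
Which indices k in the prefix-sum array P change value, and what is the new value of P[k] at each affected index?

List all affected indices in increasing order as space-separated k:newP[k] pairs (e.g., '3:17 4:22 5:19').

P[k] = A[0] + ... + A[k]
P[k] includes A[1] iff k >= 1
Affected indices: 1, 2, ..., 8; delta = -20
  P[1]: 21 + -20 = 1
  P[2]: 38 + -20 = 18
  P[3]: 34 + -20 = 14
  P[4]: 28 + -20 = 8
  P[5]: 26 + -20 = 6
  P[6]: 16 + -20 = -4
  P[7]: 28 + -20 = 8
  P[8]: 34 + -20 = 14

Answer: 1:1 2:18 3:14 4:8 5:6 6:-4 7:8 8:14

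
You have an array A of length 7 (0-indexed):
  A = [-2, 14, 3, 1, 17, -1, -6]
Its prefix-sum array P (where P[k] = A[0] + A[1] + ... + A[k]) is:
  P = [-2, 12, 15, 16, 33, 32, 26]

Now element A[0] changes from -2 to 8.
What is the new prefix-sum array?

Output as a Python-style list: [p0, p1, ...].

Change: A[0] -2 -> 8, delta = 10
P[k] for k < 0: unchanged (A[0] not included)
P[k] for k >= 0: shift by delta = 10
  P[0] = -2 + 10 = 8
  P[1] = 12 + 10 = 22
  P[2] = 15 + 10 = 25
  P[3] = 16 + 10 = 26
  P[4] = 33 + 10 = 43
  P[5] = 32 + 10 = 42
  P[6] = 26 + 10 = 36

Answer: [8, 22, 25, 26, 43, 42, 36]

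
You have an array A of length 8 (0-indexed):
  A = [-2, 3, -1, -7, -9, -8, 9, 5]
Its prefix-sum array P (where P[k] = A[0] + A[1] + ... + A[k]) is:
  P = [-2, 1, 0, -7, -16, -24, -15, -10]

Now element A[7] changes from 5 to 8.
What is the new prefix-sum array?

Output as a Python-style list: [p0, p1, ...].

Answer: [-2, 1, 0, -7, -16, -24, -15, -7]

Derivation:
Change: A[7] 5 -> 8, delta = 3
P[k] for k < 7: unchanged (A[7] not included)
P[k] for k >= 7: shift by delta = 3
  P[0] = -2 + 0 = -2
  P[1] = 1 + 0 = 1
  P[2] = 0 + 0 = 0
  P[3] = -7 + 0 = -7
  P[4] = -16 + 0 = -16
  P[5] = -24 + 0 = -24
  P[6] = -15 + 0 = -15
  P[7] = -10 + 3 = -7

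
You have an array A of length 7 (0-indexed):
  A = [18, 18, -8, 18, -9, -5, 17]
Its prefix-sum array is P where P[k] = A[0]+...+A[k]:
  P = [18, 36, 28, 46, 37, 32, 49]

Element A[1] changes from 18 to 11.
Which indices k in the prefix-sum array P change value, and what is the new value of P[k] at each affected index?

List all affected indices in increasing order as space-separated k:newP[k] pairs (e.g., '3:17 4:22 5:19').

Answer: 1:29 2:21 3:39 4:30 5:25 6:42

Derivation:
P[k] = A[0] + ... + A[k]
P[k] includes A[1] iff k >= 1
Affected indices: 1, 2, ..., 6; delta = -7
  P[1]: 36 + -7 = 29
  P[2]: 28 + -7 = 21
  P[3]: 46 + -7 = 39
  P[4]: 37 + -7 = 30
  P[5]: 32 + -7 = 25
  P[6]: 49 + -7 = 42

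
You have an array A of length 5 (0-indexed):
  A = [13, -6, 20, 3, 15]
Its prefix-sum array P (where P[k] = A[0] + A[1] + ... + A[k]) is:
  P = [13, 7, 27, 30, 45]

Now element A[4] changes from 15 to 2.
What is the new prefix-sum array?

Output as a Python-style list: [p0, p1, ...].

Answer: [13, 7, 27, 30, 32]

Derivation:
Change: A[4] 15 -> 2, delta = -13
P[k] for k < 4: unchanged (A[4] not included)
P[k] for k >= 4: shift by delta = -13
  P[0] = 13 + 0 = 13
  P[1] = 7 + 0 = 7
  P[2] = 27 + 0 = 27
  P[3] = 30 + 0 = 30
  P[4] = 45 + -13 = 32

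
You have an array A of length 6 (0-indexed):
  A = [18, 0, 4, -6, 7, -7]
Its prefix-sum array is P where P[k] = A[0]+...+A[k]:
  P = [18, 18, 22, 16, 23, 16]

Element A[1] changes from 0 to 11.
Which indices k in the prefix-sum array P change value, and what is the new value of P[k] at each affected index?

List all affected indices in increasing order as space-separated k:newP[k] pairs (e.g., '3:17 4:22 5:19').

P[k] = A[0] + ... + A[k]
P[k] includes A[1] iff k >= 1
Affected indices: 1, 2, ..., 5; delta = 11
  P[1]: 18 + 11 = 29
  P[2]: 22 + 11 = 33
  P[3]: 16 + 11 = 27
  P[4]: 23 + 11 = 34
  P[5]: 16 + 11 = 27

Answer: 1:29 2:33 3:27 4:34 5:27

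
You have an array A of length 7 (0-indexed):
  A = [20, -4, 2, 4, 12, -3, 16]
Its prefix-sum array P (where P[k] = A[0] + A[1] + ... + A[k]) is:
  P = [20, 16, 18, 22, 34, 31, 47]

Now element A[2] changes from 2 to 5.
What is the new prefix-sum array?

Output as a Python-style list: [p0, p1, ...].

Answer: [20, 16, 21, 25, 37, 34, 50]

Derivation:
Change: A[2] 2 -> 5, delta = 3
P[k] for k < 2: unchanged (A[2] not included)
P[k] for k >= 2: shift by delta = 3
  P[0] = 20 + 0 = 20
  P[1] = 16 + 0 = 16
  P[2] = 18 + 3 = 21
  P[3] = 22 + 3 = 25
  P[4] = 34 + 3 = 37
  P[5] = 31 + 3 = 34
  P[6] = 47 + 3 = 50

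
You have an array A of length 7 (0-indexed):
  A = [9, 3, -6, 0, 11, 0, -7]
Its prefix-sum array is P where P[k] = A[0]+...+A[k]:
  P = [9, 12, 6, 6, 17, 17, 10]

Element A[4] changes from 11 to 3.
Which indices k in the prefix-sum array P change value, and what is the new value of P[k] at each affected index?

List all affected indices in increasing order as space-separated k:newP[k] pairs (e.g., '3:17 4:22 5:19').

Answer: 4:9 5:9 6:2

Derivation:
P[k] = A[0] + ... + A[k]
P[k] includes A[4] iff k >= 4
Affected indices: 4, 5, ..., 6; delta = -8
  P[4]: 17 + -8 = 9
  P[5]: 17 + -8 = 9
  P[6]: 10 + -8 = 2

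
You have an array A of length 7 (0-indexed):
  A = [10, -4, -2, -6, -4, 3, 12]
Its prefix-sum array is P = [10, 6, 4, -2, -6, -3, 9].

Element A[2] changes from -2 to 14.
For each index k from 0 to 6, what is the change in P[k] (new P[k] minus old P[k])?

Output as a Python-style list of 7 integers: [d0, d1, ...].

Element change: A[2] -2 -> 14, delta = 16
For k < 2: P[k] unchanged, delta_P[k] = 0
For k >= 2: P[k] shifts by exactly 16
Delta array: [0, 0, 16, 16, 16, 16, 16]

Answer: [0, 0, 16, 16, 16, 16, 16]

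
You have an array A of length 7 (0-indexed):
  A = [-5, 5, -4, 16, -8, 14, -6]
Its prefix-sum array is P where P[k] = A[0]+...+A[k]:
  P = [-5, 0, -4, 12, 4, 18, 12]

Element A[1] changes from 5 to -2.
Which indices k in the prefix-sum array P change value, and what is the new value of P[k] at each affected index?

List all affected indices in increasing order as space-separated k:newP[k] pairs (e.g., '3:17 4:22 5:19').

P[k] = A[0] + ... + A[k]
P[k] includes A[1] iff k >= 1
Affected indices: 1, 2, ..., 6; delta = -7
  P[1]: 0 + -7 = -7
  P[2]: -4 + -7 = -11
  P[3]: 12 + -7 = 5
  P[4]: 4 + -7 = -3
  P[5]: 18 + -7 = 11
  P[6]: 12 + -7 = 5

Answer: 1:-7 2:-11 3:5 4:-3 5:11 6:5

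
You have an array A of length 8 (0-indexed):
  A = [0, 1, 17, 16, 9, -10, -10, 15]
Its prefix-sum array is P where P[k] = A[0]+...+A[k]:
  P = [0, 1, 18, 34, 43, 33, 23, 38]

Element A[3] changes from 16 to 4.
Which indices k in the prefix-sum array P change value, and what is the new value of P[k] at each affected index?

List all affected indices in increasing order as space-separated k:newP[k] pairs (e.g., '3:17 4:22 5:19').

Answer: 3:22 4:31 5:21 6:11 7:26

Derivation:
P[k] = A[0] + ... + A[k]
P[k] includes A[3] iff k >= 3
Affected indices: 3, 4, ..., 7; delta = -12
  P[3]: 34 + -12 = 22
  P[4]: 43 + -12 = 31
  P[5]: 33 + -12 = 21
  P[6]: 23 + -12 = 11
  P[7]: 38 + -12 = 26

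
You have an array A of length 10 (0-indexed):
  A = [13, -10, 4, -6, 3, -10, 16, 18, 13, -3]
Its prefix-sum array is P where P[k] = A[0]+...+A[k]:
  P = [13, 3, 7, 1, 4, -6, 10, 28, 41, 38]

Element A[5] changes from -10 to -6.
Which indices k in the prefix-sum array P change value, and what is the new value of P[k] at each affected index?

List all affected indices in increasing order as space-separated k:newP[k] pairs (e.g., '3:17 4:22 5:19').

Answer: 5:-2 6:14 7:32 8:45 9:42

Derivation:
P[k] = A[0] + ... + A[k]
P[k] includes A[5] iff k >= 5
Affected indices: 5, 6, ..., 9; delta = 4
  P[5]: -6 + 4 = -2
  P[6]: 10 + 4 = 14
  P[7]: 28 + 4 = 32
  P[8]: 41 + 4 = 45
  P[9]: 38 + 4 = 42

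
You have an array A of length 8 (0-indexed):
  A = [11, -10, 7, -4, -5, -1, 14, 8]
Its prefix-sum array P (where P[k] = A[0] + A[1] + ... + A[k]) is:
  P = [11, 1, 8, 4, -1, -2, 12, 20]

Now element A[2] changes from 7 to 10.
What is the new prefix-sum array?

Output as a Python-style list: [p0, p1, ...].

Answer: [11, 1, 11, 7, 2, 1, 15, 23]

Derivation:
Change: A[2] 7 -> 10, delta = 3
P[k] for k < 2: unchanged (A[2] not included)
P[k] for k >= 2: shift by delta = 3
  P[0] = 11 + 0 = 11
  P[1] = 1 + 0 = 1
  P[2] = 8 + 3 = 11
  P[3] = 4 + 3 = 7
  P[4] = -1 + 3 = 2
  P[5] = -2 + 3 = 1
  P[6] = 12 + 3 = 15
  P[7] = 20 + 3 = 23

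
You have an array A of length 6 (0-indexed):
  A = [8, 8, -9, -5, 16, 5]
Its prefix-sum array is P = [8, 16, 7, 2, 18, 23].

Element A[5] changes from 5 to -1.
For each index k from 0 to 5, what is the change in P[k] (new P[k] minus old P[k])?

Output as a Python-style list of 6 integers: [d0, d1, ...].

Answer: [0, 0, 0, 0, 0, -6]

Derivation:
Element change: A[5] 5 -> -1, delta = -6
For k < 5: P[k] unchanged, delta_P[k] = 0
For k >= 5: P[k] shifts by exactly -6
Delta array: [0, 0, 0, 0, 0, -6]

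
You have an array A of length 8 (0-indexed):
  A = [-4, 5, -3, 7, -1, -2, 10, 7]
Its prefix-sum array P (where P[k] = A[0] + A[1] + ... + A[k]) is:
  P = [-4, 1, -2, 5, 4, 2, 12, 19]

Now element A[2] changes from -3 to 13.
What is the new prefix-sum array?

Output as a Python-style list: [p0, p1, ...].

Answer: [-4, 1, 14, 21, 20, 18, 28, 35]

Derivation:
Change: A[2] -3 -> 13, delta = 16
P[k] for k < 2: unchanged (A[2] not included)
P[k] for k >= 2: shift by delta = 16
  P[0] = -4 + 0 = -4
  P[1] = 1 + 0 = 1
  P[2] = -2 + 16 = 14
  P[3] = 5 + 16 = 21
  P[4] = 4 + 16 = 20
  P[5] = 2 + 16 = 18
  P[6] = 12 + 16 = 28
  P[7] = 19 + 16 = 35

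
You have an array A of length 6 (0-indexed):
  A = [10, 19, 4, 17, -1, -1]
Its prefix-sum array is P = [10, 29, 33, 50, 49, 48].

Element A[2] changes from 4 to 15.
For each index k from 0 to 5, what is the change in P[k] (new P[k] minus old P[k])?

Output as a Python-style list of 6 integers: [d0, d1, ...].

Answer: [0, 0, 11, 11, 11, 11]

Derivation:
Element change: A[2] 4 -> 15, delta = 11
For k < 2: P[k] unchanged, delta_P[k] = 0
For k >= 2: P[k] shifts by exactly 11
Delta array: [0, 0, 11, 11, 11, 11]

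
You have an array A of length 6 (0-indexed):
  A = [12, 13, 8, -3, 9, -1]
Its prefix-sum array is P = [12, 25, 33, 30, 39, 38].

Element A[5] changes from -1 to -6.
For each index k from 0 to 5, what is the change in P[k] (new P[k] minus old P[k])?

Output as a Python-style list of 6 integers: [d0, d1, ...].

Answer: [0, 0, 0, 0, 0, -5]

Derivation:
Element change: A[5] -1 -> -6, delta = -5
For k < 5: P[k] unchanged, delta_P[k] = 0
For k >= 5: P[k] shifts by exactly -5
Delta array: [0, 0, 0, 0, 0, -5]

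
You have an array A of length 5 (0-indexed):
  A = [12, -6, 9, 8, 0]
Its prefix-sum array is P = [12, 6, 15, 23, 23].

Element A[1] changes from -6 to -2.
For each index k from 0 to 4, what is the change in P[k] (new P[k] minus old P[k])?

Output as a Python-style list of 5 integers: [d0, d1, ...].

Answer: [0, 4, 4, 4, 4]

Derivation:
Element change: A[1] -6 -> -2, delta = 4
For k < 1: P[k] unchanged, delta_P[k] = 0
For k >= 1: P[k] shifts by exactly 4
Delta array: [0, 4, 4, 4, 4]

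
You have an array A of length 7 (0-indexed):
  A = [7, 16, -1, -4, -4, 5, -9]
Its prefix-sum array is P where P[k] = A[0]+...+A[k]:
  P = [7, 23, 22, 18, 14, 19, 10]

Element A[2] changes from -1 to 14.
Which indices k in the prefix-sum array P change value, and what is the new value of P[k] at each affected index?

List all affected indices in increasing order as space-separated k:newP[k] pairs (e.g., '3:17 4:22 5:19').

Answer: 2:37 3:33 4:29 5:34 6:25

Derivation:
P[k] = A[0] + ... + A[k]
P[k] includes A[2] iff k >= 2
Affected indices: 2, 3, ..., 6; delta = 15
  P[2]: 22 + 15 = 37
  P[3]: 18 + 15 = 33
  P[4]: 14 + 15 = 29
  P[5]: 19 + 15 = 34
  P[6]: 10 + 15 = 25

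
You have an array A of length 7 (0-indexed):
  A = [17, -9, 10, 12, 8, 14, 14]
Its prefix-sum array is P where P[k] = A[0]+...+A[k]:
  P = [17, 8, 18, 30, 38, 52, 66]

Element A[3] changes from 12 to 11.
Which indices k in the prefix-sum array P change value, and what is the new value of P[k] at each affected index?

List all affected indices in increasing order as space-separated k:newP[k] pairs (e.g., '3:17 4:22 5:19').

P[k] = A[0] + ... + A[k]
P[k] includes A[3] iff k >= 3
Affected indices: 3, 4, ..., 6; delta = -1
  P[3]: 30 + -1 = 29
  P[4]: 38 + -1 = 37
  P[5]: 52 + -1 = 51
  P[6]: 66 + -1 = 65

Answer: 3:29 4:37 5:51 6:65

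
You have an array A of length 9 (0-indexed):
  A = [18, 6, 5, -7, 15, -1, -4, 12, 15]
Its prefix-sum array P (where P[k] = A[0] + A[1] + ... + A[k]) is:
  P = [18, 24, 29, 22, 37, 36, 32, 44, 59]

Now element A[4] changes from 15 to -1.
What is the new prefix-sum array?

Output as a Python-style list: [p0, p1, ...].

Change: A[4] 15 -> -1, delta = -16
P[k] for k < 4: unchanged (A[4] not included)
P[k] for k >= 4: shift by delta = -16
  P[0] = 18 + 0 = 18
  P[1] = 24 + 0 = 24
  P[2] = 29 + 0 = 29
  P[3] = 22 + 0 = 22
  P[4] = 37 + -16 = 21
  P[5] = 36 + -16 = 20
  P[6] = 32 + -16 = 16
  P[7] = 44 + -16 = 28
  P[8] = 59 + -16 = 43

Answer: [18, 24, 29, 22, 21, 20, 16, 28, 43]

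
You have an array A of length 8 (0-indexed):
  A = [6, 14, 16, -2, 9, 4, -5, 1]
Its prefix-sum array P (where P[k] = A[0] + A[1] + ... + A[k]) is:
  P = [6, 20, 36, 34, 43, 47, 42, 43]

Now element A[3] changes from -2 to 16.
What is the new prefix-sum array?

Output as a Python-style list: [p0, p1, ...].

Answer: [6, 20, 36, 52, 61, 65, 60, 61]

Derivation:
Change: A[3] -2 -> 16, delta = 18
P[k] for k < 3: unchanged (A[3] not included)
P[k] for k >= 3: shift by delta = 18
  P[0] = 6 + 0 = 6
  P[1] = 20 + 0 = 20
  P[2] = 36 + 0 = 36
  P[3] = 34 + 18 = 52
  P[4] = 43 + 18 = 61
  P[5] = 47 + 18 = 65
  P[6] = 42 + 18 = 60
  P[7] = 43 + 18 = 61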